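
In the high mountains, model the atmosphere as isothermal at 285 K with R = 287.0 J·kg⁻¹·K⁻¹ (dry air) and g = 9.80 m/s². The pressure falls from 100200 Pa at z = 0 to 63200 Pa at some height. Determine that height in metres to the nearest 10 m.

z ≈ 3850 m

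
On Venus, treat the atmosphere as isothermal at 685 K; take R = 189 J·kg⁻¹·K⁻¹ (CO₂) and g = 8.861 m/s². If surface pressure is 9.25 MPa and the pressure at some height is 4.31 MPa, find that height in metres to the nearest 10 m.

z ≈ 11160 m

Scale height: H = RT/g = 189 × 685 / 8.861 = 14611 m.
Invert the barometric formula: z = H ln(P₀/P).
P₀/P = 9.25/4.31 = 2.1462; ln(2.1462) = 0.76370.
z = 14611 × 0.76370 = 11158 m.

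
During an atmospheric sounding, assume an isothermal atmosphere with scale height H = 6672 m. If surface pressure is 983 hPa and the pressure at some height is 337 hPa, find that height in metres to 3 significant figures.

z ≈ 7140 m

Invert the barometric formula: z = H ln(P₀/P).
P₀/P = 983/337 = 2.9169; ln(2.9169) = 1.0705.
z = 6672.0 × 1.0705 = 7142.4 m.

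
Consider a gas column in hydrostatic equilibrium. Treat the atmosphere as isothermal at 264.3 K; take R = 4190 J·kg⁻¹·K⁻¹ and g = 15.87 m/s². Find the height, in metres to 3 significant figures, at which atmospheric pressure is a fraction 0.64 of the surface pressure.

z ≈ 31100 m

Scale height: H = RT/g = 4190 × 264.3 / 15.87 = 69781 m.
Set P/P₀ = exp(−z/H) = 0.64, so z = −H ln(0.64).
−ln(0.64) = 0.44629; z = 69781 × 0.44629 = 31143 m.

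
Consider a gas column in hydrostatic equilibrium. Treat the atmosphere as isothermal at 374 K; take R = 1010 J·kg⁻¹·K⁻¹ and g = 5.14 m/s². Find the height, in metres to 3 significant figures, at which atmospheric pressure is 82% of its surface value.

z ≈ 14600 m

Scale height: H = RT/g = 1010 × 374 / 5.14 = 73490 m.
Set P/P₀ = exp(−z/H) = 0.82, so z = −H ln(0.82).
−ln(0.82) = 0.19845; z = 73490 × 0.19845 = 14584 m.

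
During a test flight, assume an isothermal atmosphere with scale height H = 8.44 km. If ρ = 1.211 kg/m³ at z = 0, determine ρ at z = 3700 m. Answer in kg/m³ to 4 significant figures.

In an isothermal atmosphere, density decays like pressure: ρ = ρ₀ exp(−z/H).
z/H = 3700.0/8440.0 = 0.43839; exp(−0.43839) = 0.64507.
ρ = 1.211 × 0.64507 = 0.78118 kg/m³.

ρ ≈ 0.7812 kg/m³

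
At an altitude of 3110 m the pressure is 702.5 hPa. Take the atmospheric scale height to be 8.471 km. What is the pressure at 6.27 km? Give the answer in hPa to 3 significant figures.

P ≈ 484 hPa

Between two levels, P₂ = P₁ exp(−Δz/H) with Δz = z₂ − z₁.
Δz = 6270.0 − 3110.0 = 3160.0 m; Δz/H = 3160.0/8471.0 = 0.37304.
P₂ = 702.5 × exp(−0.37304) = 702.5 × 0.68864 = 483.77 hPa.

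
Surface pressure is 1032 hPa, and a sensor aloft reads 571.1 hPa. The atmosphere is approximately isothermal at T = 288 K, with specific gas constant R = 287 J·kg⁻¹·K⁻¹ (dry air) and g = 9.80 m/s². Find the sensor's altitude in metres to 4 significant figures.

z ≈ 4990 m

Scale height: H = RT/g = 287 × 288 / 9.80 = 8434.3 m.
Invert the barometric formula: z = H ln(P₀/P).
P₀/P = 1032/571.1 = 1.8070; ln(1.8070) = 0.59167.
z = 8434.3 × 0.59167 = 4990.3 m.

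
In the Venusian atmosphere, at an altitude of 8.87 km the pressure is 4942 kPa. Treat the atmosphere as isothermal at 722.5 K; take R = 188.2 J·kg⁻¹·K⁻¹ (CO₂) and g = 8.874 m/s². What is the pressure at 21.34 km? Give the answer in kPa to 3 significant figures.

P ≈ 2190 kPa

Scale height: H = RT/g = 188.2 × 722.5 / 8.874 = 15323 m.
Between two levels, P₂ = P₁ exp(−Δz/H) with Δz = z₂ − z₁.
Δz = 21340 − 8870.0 = 12470 m; Δz/H = 12470/15323 = 0.81381.
P₂ = 4942 × exp(−0.81381) = 4942 × 0.44317 = 2190.1 kPa.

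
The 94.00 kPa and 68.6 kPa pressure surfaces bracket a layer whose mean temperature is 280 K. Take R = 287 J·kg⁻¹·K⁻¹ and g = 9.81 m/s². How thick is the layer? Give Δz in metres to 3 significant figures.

Hypsometric equation: Δz = (R T̄/g) ln(P₁/P₂).
R T̄/g = 287 × 280 / 9.81 = 8191.6 m.
ln(94.00/68.6) = ln(1.3703) = 0.31503.
Δz = 8191.6 × 0.31503 = 2580.6 m.

Δz ≈ 2580 m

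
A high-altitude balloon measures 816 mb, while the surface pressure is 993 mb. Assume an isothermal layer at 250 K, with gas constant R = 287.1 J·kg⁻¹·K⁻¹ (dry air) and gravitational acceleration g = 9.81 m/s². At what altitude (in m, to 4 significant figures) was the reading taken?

z ≈ 1436 m

Scale height: H = RT/g = 287.1 × 250 / 9.81 = 7316.5 m.
Invert the barometric formula: z = H ln(P₀/P).
P₀/P = 993/816 = 1.2169; ln(1.2169) = 0.19631.
z = 7316.5 × 0.19631 = 1436.3 m.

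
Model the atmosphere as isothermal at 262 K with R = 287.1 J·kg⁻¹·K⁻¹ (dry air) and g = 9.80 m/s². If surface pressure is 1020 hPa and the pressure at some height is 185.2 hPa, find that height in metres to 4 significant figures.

z ≈ 13100 m

Scale height: H = RT/g = 287.1 × 262 / 9.80 = 7675.5 m.
Invert the barometric formula: z = H ln(P₀/P).
P₀/P = 1020/185.2 = 5.5076; ln(5.5076) = 1.7061.
z = 7675.5 × 1.7061 = 13095 m.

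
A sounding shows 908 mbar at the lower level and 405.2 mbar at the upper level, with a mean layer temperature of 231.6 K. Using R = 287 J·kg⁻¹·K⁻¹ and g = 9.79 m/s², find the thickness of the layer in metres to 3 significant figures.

Hypsometric equation: Δz = (R T̄/g) ln(P₁/P₂).
R T̄/g = 287 × 231.6 / 9.79 = 6789.5 m.
ln(908/405.2) = ln(2.2409) = 0.80688.
Δz = 6789.5 × 0.80688 = 5478.3 m.

Δz ≈ 5480 m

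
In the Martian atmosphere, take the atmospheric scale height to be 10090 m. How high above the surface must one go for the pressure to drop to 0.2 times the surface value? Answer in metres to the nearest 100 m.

z ≈ 16200 m

Set P/P₀ = exp(−z/H) = 0.2, so z = −H ln(0.2).
−ln(0.2) = 1.6094; z = 10090 × 1.6094 = 16239 m.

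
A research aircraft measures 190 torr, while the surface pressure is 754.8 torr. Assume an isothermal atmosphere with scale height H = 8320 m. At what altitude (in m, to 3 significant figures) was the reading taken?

z ≈ 11500 m

Invert the barometric formula: z = H ln(P₀/P).
P₀/P = 754.8/190 = 3.9726; ln(3.9726) = 1.3794.
z = 8320.0 × 1.3794 = 11477 m.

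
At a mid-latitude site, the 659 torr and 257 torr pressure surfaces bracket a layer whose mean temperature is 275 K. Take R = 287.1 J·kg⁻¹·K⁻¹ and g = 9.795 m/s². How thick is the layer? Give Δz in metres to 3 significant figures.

Δz ≈ 7590 m

Hypsometric equation: Δz = (R T̄/g) ln(P₁/P₂).
R T̄/g = 287.1 × 275 / 9.795 = 8060.5 m.
ln(659/257) = ln(2.5642) = 0.94165.
Δz = 8060.5 × 0.94165 = 7590.2 m.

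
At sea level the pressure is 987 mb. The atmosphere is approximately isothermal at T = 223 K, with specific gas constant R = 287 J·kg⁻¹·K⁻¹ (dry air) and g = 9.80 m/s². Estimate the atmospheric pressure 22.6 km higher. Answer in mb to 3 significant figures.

P ≈ 31.0 mb

Scale height: H = RT/g = 287 × 223 / 9.80 = 6530.7 m.
Barometric formula: P = P₀ exp(−z/H).
z/H = 22600/6530.7 = 3.4606; exp(−3.4606) = 0.031411.
P = 987 × 0.031411 = 31.003 mb.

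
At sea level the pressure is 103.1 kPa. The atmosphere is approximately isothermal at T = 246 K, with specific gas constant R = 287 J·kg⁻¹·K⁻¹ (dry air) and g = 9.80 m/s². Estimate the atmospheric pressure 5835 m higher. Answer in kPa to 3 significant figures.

P ≈ 45.9 kPa

Scale height: H = RT/g = 287 × 246 / 9.80 = 7204.3 m.
Barometric formula: P = P₀ exp(−z/H).
z/H = 5835.0/7204.3 = 0.80993; exp(−0.80993) = 0.44489.
P = 103.1 × 0.44489 = 45.868 kPa.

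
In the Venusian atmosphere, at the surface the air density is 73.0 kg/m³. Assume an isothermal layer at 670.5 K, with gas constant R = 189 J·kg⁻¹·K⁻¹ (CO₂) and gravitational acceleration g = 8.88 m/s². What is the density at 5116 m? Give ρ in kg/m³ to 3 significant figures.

Scale height: H = RT/g = 189 × 670.5 / 8.88 = 14271 m.
In an isothermal atmosphere, density decays like pressure: ρ = ρ₀ exp(−z/H).
z/H = 5116.0/14271 = 0.35849; exp(−0.35849) = 0.69873.
ρ = 73.0 × 0.69873 = 51.007 kg/m³.

ρ ≈ 51.0 kg/m³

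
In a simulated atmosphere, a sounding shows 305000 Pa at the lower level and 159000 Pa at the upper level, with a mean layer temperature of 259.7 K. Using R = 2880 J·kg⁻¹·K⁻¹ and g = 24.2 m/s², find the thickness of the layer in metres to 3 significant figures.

Hypsometric equation: Δz = (R T̄/g) ln(P₁/P₂).
R T̄/g = 2880 × 259.7 / 24.2 = 30906 m.
ln(305000/159000) = ln(1.9182) = 0.65139.
Δz = 30906 × 0.65139 = 20132 m.

Δz ≈ 20100 m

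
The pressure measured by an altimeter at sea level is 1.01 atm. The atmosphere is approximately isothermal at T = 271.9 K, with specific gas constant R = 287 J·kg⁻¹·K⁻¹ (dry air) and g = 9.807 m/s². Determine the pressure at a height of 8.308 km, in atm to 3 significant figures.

P ≈ 0.356 atm

Scale height: H = RT/g = 287 × 271.9 / 9.807 = 7957.1 m.
Barometric formula: P = P₀ exp(−z/H).
z/H = 8308.0/7957.1 = 1.0441; exp(−1.0441) = 0.35201.
P = 1.01 × 0.35201 = 0.35553 atm.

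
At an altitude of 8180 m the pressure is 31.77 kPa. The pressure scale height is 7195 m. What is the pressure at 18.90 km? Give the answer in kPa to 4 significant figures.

P ≈ 7.161 kPa

Between two levels, P₂ = P₁ exp(−Δz/H) with Δz = z₂ − z₁.
Δz = 18900 − 8180.0 = 10720 m; Δz/H = 10720/7195.0 = 1.4899.
P₂ = 31.77 × exp(−1.4899) = 31.77 × 0.22540 = 7.1610 kPa.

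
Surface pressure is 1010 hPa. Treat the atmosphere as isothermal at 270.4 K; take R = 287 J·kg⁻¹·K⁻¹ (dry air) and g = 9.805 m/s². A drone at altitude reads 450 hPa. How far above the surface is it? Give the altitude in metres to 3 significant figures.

z ≈ 6400 m

Scale height: H = RT/g = 287 × 270.4 / 9.805 = 7914.8 m.
Invert the barometric formula: z = H ln(P₀/P).
P₀/P = 1010/450 = 2.2444; ln(2.2444) = 0.80844.
z = 7914.8 × 0.80844 = 6398.6 m.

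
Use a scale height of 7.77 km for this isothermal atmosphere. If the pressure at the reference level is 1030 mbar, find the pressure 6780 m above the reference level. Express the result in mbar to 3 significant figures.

Barometric formula: P = P₀ exp(−z/H).
z/H = 6780.0/7770.0 = 0.87259; exp(−0.87259) = 0.41787.
P = 1030 × 0.41787 = 430.41 mbar.

P ≈ 430 mbar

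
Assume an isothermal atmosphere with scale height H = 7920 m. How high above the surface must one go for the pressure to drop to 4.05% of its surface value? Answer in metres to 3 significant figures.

z ≈ 25400 m

Set P/P₀ = exp(−z/H) = 0.0405, so z = −H ln(0.0405).
−ln(0.0405) = 3.2065; z = 7920.0 × 3.2065 = 25395 m.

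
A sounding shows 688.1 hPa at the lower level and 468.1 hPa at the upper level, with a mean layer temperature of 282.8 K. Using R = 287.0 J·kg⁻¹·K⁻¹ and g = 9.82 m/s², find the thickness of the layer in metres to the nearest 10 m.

Hypsometric equation: Δz = (R T̄/g) ln(P₁/P₂).
R T̄/g = 287.0 × 282.8 / 9.82 = 8265.1 m.
ln(688.1/468.1) = ln(1.4700) = 0.38526.
Δz = 8265.1 × 0.38526 = 3184.2 m.

Δz ≈ 3180 m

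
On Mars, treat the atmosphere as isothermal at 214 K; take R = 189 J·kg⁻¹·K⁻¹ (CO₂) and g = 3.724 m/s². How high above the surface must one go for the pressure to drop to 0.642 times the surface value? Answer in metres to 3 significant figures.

z ≈ 4810 m

Scale height: H = RT/g = 189 × 214 / 3.724 = 10861 m.
Set P/P₀ = exp(−z/H) = 0.642, so z = −H ln(0.642).
−ln(0.642) = 0.44317; z = 10861 × 0.44317 = 4813.3 m.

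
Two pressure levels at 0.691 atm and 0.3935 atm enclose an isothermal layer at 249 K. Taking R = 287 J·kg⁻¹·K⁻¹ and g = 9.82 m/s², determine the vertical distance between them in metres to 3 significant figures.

Δz ≈ 4100 m

Hypsometric equation: Δz = (R T̄/g) ln(P₁/P₂).
R T̄/g = 287 × 249 / 9.82 = 7277.3 m.
ln(0.691/0.3935) = ln(1.7560) = 0.56304.
Δz = 7277.3 × 0.56304 = 4097.4 m.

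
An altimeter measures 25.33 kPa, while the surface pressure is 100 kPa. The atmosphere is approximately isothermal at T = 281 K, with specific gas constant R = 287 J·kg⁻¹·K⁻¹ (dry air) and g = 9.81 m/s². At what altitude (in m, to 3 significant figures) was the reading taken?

z ≈ 11300 m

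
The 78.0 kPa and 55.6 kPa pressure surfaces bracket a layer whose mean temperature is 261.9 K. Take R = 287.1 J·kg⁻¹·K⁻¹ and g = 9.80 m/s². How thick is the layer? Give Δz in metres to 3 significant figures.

Hypsometric equation: Δz = (R T̄/g) ln(P₁/P₂).
R T̄/g = 287.1 × 261.9 / 9.80 = 7672.6 m.
ln(78.0/55.6) = ln(1.4029) = 0.33854.
Δz = 7672.6 × 0.33854 = 2597.5 m.

Δz ≈ 2600 m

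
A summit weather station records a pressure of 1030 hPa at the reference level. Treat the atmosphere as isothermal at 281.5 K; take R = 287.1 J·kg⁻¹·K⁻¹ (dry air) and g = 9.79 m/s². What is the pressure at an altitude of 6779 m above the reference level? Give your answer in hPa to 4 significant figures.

P ≈ 453.1 hPa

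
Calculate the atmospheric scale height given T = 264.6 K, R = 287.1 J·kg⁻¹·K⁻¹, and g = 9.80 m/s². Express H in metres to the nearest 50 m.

H ≈ 7750 m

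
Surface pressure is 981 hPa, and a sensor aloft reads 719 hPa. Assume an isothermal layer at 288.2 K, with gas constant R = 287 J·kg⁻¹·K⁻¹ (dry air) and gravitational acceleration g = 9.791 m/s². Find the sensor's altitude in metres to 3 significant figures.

z ≈ 2620 m

Scale height: H = RT/g = 287 × 288.2 / 9.791 = 8447.9 m.
Invert the barometric formula: z = H ln(P₀/P).
P₀/P = 981/719 = 1.3644; ln(1.3644) = 0.31071.
z = 8447.9 × 0.31071 = 2624.8 m.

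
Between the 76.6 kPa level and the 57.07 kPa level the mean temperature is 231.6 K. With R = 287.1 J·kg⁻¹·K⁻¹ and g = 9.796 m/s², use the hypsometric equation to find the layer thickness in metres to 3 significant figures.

Δz ≈ 2000 m

Hypsometric equation: Δz = (R T̄/g) ln(P₁/P₂).
R T̄/g = 287.1 × 231.6 / 9.796 = 6787.7 m.
ln(76.6/57.07) = ln(1.3422) = 0.29431.
Δz = 6787.7 × 0.29431 = 1997.7 m.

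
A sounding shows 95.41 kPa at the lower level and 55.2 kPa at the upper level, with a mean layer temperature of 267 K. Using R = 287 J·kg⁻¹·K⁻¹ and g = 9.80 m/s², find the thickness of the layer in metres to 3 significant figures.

Δz ≈ 4280 m

Hypsometric equation: Δz = (R T̄/g) ln(P₁/P₂).
R T̄/g = 287 × 267 / 9.80 = 7819.3 m.
ln(95.41/55.2) = ln(1.7284) = 0.54720.
Δz = 7819.3 × 0.54720 = 4278.7 m.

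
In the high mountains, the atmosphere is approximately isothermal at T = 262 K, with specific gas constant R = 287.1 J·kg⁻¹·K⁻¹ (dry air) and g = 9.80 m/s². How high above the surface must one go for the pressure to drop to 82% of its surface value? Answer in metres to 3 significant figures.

z ≈ 1520 m

Scale height: H = RT/g = 287.1 × 262 / 9.80 = 7675.5 m.
Set P/P₀ = exp(−z/H) = 0.82, so z = −H ln(0.82).
−ln(0.82) = 0.19845; z = 7675.5 × 0.19845 = 1523.2 m.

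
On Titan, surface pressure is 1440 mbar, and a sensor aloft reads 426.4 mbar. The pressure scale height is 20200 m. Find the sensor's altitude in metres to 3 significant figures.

Invert the barometric formula: z = H ln(P₀/P).
P₀/P = 1440/426.4 = 3.3771; ln(3.3771) = 1.2170.
z = 20200 × 1.2170 = 24583 m.

z ≈ 24600 m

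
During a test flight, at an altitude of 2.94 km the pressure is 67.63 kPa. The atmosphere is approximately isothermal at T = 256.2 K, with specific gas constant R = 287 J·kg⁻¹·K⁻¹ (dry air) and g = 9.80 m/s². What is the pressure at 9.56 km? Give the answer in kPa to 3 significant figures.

P ≈ 28.0 kPa

Scale height: H = RT/g = 287 × 256.2 / 9.80 = 7503.0 m.
Between two levels, P₂ = P₁ exp(−Δz/H) with Δz = z₂ − z₁.
Δz = 9560.0 − 2940.0 = 6620.0 m; Δz/H = 6620.0/7503.0 = 0.88231.
P₂ = 67.63 × exp(−0.88231) = 67.63 × 0.41383 = 27.987 kPa.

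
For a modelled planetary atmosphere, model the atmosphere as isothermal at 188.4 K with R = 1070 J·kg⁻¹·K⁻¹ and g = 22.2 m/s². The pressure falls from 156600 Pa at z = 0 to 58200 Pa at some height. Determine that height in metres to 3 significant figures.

z ≈ 8990 m

Scale height: H = RT/g = 1070 × 188.4 / 22.2 = 9080.5 m.
Invert the barometric formula: z = H ln(P₀/P).
P₀/P = 156600/58200 = 2.6907; ln(2.6907) = 0.98980.
z = 9080.5 × 0.98980 = 8987.9 m.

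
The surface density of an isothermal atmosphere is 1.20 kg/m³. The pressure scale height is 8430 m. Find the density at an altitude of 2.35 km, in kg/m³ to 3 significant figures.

In an isothermal atmosphere, density decays like pressure: ρ = ρ₀ exp(−z/H).
z/H = 2350.0/8430.0 = 0.27877; exp(−0.27877) = 0.75671.
ρ = 1.20 × 0.75671 = 0.90805 kg/m³.

ρ ≈ 0.908 kg/m³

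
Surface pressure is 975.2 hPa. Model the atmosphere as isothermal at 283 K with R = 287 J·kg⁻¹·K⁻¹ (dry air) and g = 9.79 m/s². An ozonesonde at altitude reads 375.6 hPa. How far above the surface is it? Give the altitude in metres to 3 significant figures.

z ≈ 7920 m

Scale height: H = RT/g = 287 × 283 / 9.79 = 8296.3 m.
Invert the barometric formula: z = H ln(P₀/P).
P₀/P = 975.2/375.6 = 2.5964; ln(2.5964) = 0.95413.
z = 8296.3 × 0.95413 = 7915.7 m.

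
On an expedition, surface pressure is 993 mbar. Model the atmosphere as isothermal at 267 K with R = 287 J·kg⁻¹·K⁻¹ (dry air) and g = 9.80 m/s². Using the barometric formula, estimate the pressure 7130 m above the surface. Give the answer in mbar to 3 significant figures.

P ≈ 399 mbar

Scale height: H = RT/g = 287 × 267 / 9.80 = 7819.3 m.
Barometric formula: P = P₀ exp(−z/H).
z/H = 7130.0/7819.3 = 0.91185; exp(−0.91185) = 0.40178.
P = 993 × 0.40178 = 398.97 mbar.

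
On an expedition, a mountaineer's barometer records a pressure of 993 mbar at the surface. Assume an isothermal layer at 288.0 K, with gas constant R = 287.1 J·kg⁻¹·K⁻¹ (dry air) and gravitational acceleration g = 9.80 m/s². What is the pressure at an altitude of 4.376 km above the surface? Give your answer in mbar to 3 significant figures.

P ≈ 591 mbar

Scale height: H = RT/g = 287.1 × 288.0 / 9.80 = 8437.2 m.
Barometric formula: P = P₀ exp(−z/H).
z/H = 4376.0/8437.2 = 0.51866; exp(−0.51866) = 0.59532.
P = 993 × 0.59532 = 591.15 mbar.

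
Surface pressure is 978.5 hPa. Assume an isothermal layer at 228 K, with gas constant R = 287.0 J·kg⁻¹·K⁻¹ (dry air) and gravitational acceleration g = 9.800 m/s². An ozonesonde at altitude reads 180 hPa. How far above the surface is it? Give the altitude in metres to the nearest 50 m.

Scale height: H = RT/g = 287.0 × 228 / 9.800 = 6677.1 m.
Invert the barometric formula: z = H ln(P₀/P).
P₀/P = 978.5/180 = 5.4361; ln(5.4361) = 1.6931.
z = 6677.1 × 1.6931 = 11305 m.

z ≈ 11300 m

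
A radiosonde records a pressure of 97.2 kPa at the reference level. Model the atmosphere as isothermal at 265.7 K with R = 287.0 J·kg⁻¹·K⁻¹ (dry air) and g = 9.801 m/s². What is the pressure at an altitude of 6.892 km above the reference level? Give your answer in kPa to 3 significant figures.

Scale height: H = RT/g = 287.0 × 265.7 / 9.801 = 7780.4 m.
Barometric formula: P = P₀ exp(−z/H).
z/H = 6892.0/7780.4 = 0.88582; exp(−0.88582) = 0.41238.
P = 97.2 × 0.41238 = 40.083 kPa.

P ≈ 40.1 kPa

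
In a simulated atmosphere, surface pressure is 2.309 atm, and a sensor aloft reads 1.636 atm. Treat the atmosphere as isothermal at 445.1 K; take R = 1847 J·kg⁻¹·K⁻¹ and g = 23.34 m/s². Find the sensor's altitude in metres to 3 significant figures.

z ≈ 12100 m

Scale height: H = RT/g = 1847 × 445.1 / 23.34 = 35223 m.
Invert the barometric formula: z = H ln(P₀/P).
P₀/P = 2.309/1.636 = 1.4114; ln(1.4114) = 0.34458.
z = 35223 × 0.34458 = 12137 m.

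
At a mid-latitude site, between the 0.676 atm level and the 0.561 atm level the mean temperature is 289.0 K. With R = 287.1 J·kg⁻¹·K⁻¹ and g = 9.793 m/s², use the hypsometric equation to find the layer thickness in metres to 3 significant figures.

Δz ≈ 1580 m

Hypsometric equation: Δz = (R T̄/g) ln(P₁/P₂).
R T̄/g = 287.1 × 289.0 / 9.793 = 8472.6 m.
ln(0.676/0.561) = ln(1.2050) = 0.18648.
Δz = 8472.6 × 0.18648 = 1580.0 m.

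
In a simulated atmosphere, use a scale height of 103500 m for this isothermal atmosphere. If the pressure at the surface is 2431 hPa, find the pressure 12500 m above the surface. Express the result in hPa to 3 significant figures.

Barometric formula: P = P₀ exp(−z/H).
z/H = 12500/103500 = 0.12077; exp(−0.12077) = 0.88624.
P = 2431 × 0.88624 = 2154.4 hPa.

P ≈ 2150 hPa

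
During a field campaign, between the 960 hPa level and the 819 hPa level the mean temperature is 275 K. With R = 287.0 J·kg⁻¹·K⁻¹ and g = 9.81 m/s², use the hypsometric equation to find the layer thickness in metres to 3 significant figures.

Δz ≈ 1280 m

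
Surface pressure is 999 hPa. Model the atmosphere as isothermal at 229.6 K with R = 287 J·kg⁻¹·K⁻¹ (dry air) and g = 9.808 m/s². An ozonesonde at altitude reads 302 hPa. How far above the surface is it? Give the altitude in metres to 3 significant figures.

Scale height: H = RT/g = 287 × 229.6 / 9.808 = 6718.5 m.
Invert the barometric formula: z = H ln(P₀/P).
P₀/P = 999/302 = 3.3079; ln(3.3079) = 1.1963.
z = 6718.5 × 1.1963 = 8037.3 m.

z ≈ 8040 m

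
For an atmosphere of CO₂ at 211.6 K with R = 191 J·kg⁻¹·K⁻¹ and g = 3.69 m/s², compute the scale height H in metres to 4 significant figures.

H ≈ 10950 m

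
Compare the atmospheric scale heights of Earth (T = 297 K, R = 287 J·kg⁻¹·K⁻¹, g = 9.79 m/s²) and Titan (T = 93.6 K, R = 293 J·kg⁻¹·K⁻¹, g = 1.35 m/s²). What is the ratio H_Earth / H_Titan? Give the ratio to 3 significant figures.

H_Earth/H_Titan ≈ 0.429

H = RT/g for each body.
H_Earth = 287 × 297 / 9.79 = 8706.7 m.
H_Titan = 293 × 93.6 / 1.35 = 20315 m.
H_Earth/H_Titan = 8706.7/20315 = 0.42858.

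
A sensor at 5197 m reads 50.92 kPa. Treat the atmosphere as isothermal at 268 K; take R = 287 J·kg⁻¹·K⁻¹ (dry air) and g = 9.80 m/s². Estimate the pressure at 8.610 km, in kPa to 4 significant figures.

Scale height: H = RT/g = 287 × 268 / 9.80 = 7848.6 m.
Between two levels, P₂ = P₁ exp(−Δz/H) with Δz = z₂ − z₁.
Δz = 8610.0 − 5197.0 = 3413.0 m; Δz/H = 3413.0/7848.6 = 0.43485.
P₂ = 50.92 × exp(−0.43485) = 50.92 × 0.64736 = 32.964 kPa.

P ≈ 32.96 kPa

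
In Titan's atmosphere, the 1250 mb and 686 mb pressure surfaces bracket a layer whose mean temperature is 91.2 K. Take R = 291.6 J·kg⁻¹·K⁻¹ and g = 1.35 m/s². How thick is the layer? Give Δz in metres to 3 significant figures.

Hypsometric equation: Δz = (R T̄/g) ln(P₁/P₂).
R T̄/g = 291.6 × 91.2 / 1.35 = 19699 m.
ln(1250/686) = ln(1.8222) = 0.60004.
Δz = 19699 × 0.60004 = 11820 m.

Δz ≈ 11800 m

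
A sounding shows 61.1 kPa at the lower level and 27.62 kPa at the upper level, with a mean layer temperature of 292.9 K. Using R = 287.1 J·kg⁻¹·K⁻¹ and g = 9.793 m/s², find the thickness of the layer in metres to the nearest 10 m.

Δz ≈ 6820 m

Hypsometric equation: Δz = (R T̄/g) ln(P₁/P₂).
R T̄/g = 287.1 × 292.9 / 9.793 = 8586.9 m.
ln(61.1/27.62) = ln(2.2122) = 0.79399.
Δz = 8586.9 × 0.79399 = 6817.9 m.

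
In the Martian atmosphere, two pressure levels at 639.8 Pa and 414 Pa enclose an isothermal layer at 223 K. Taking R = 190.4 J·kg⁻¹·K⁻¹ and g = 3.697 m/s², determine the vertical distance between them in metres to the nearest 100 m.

Hypsometric equation: Δz = (R T̄/g) ln(P₁/P₂).
R T̄/g = 190.4 × 223 / 3.697 = 11485 m.
ln(639.8/414) = ln(1.5454) = 0.43528.
Δz = 11485 × 0.43528 = 4999.2 m.

Δz ≈ 5000 m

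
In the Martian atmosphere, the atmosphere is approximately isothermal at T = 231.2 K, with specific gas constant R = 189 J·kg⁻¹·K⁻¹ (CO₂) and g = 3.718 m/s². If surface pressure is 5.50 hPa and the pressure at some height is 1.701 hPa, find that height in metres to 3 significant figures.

z ≈ 13800 m

Scale height: H = RT/g = 189 × 231.2 / 3.718 = 11753 m.
Invert the barometric formula: z = H ln(P₀/P).
P₀/P = 5.50/1.701 = 3.2334; ln(3.2334) = 1.1735.
z = 11753 × 1.1735 = 13792 m.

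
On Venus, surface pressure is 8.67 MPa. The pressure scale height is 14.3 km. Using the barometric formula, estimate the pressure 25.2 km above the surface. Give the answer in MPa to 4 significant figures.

Barometric formula: P = P₀ exp(−z/H).
z/H = 25200/14300 = 1.7622; exp(−1.7622) = 0.17167.
P = 8.67 × 0.17167 = 1.4884 MPa.

P ≈ 1.488 MPa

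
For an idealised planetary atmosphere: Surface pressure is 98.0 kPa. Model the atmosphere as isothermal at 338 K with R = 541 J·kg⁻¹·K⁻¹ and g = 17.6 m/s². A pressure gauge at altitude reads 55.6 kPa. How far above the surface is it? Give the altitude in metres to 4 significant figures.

Scale height: H = RT/g = 541 × 338 / 17.6 = 10390 m.
Invert the barometric formula: z = H ln(P₀/P).
P₀/P = 98.0/55.6 = 1.7626; ln(1.7626) = 0.56679.
z = 10390 × 0.56679 = 5888.9 m.

z ≈ 5889 m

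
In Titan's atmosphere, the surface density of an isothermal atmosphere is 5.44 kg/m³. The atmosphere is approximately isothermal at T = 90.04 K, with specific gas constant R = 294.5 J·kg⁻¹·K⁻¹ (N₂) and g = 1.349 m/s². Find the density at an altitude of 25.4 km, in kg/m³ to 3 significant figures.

Scale height: H = RT/g = 294.5 × 90.04 / 1.349 = 19657 m.
In an isothermal atmosphere, density decays like pressure: ρ = ρ₀ exp(−z/H).
z/H = 25400/19657 = 1.2922; exp(−1.2922) = 0.27467.
ρ = 5.44 × 0.27467 = 1.4942 kg/m³.

ρ ≈ 1.49 kg/m³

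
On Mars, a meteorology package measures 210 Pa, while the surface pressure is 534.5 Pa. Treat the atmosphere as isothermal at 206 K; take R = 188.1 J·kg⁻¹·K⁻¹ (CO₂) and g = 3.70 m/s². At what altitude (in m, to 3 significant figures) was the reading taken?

Scale height: H = RT/g = 188.1 × 206 / 3.70 = 10473 m.
Invert the barometric formula: z = H ln(P₀/P).
P₀/P = 534.5/210 = 2.5452; ln(2.5452) = 0.93421.
z = 10473 × 0.93421 = 9784.0 m.

z ≈ 9780 m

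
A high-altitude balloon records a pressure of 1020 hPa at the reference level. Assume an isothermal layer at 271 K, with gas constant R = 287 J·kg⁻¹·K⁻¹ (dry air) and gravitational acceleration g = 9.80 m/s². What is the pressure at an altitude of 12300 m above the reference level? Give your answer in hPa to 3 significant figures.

Scale height: H = RT/g = 287 × 271 / 9.80 = 7936.4 m.
Barometric formula: P = P₀ exp(−z/H).
z/H = 12300/7936.4 = 1.5498; exp(−1.5498) = 0.21229.
P = 1020 × 0.21229 = 216.54 hPa.

P ≈ 217 hPa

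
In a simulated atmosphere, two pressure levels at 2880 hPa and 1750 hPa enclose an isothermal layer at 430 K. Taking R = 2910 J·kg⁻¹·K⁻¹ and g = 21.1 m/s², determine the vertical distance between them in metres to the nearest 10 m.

Hypsometric equation: Δz = (R T̄/g) ln(P₁/P₂).
R T̄/g = 2910 × 430 / 21.1 = 59303 m.
ln(2880/1750) = ln(1.6457) = 0.49817.
Δz = 59303 × 0.49817 = 29543 m.

Δz ≈ 29540 m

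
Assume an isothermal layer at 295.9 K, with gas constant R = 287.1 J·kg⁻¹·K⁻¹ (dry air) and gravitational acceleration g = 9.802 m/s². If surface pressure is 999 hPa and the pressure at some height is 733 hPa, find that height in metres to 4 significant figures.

z ≈ 2683 m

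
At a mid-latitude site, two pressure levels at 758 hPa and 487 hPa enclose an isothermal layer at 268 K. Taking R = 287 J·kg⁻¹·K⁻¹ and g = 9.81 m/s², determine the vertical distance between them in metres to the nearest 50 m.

Δz ≈ 3450 m

Hypsometric equation: Δz = (R T̄/g) ln(P₁/P₂).
R T̄/g = 287 × 268 / 9.81 = 7840.6 m.
ln(758/487) = ln(1.5565) = 0.44244.
Δz = 7840.6 × 0.44244 = 3469.0 m.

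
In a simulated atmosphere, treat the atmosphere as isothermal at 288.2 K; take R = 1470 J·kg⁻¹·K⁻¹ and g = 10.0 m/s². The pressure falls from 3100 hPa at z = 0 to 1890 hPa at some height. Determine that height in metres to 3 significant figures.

z ≈ 21000 m

Scale height: H = RT/g = 1470 × 288.2 / 10.0 = 42365 m.
Invert the barometric formula: z = H ln(P₀/P).
P₀/P = 3100/1890 = 1.6402; ln(1.6402) = 0.49482.
z = 42365 × 0.49482 = 20963 m.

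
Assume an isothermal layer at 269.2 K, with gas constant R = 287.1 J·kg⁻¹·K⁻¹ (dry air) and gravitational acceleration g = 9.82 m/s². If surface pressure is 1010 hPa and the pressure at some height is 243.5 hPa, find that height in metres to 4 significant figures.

Scale height: H = RT/g = 287.1 × 269.2 / 9.82 = 7870.4 m.
Invert the barometric formula: z = H ln(P₀/P).
P₀/P = 1010/243.5 = 4.1478; ln(4.1478) = 1.4226.
z = 7870.4 × 1.4226 = 11196 m.

z ≈ 11200 m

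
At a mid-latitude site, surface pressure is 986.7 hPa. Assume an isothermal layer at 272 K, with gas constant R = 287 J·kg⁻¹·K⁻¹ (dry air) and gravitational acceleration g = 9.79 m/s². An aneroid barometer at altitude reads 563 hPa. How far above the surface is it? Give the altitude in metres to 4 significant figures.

Scale height: H = RT/g = 287 × 272 / 9.79 = 7973.9 m.
Invert the barometric formula: z = H ln(P₀/P).
P₀/P = 986.7/563 = 1.7526; ln(1.7526) = 0.56110.
z = 7973.9 × 0.56110 = 4474.2 m.

z ≈ 4474 m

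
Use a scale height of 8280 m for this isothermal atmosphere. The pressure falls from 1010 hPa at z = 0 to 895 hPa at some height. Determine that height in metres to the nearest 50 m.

Invert the barometric formula: z = H ln(P₀/P).
P₀/P = 1010/895 = 1.1285; ln(1.1285) = 0.12089.
z = 8280.0 × 0.12089 = 1001.0 m.

z ≈ 1000 m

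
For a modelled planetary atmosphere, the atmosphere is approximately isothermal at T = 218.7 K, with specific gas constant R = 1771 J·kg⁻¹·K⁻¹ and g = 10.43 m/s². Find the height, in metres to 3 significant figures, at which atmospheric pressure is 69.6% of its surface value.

Scale height: H = RT/g = 1771 × 218.7 / 10.43 = 37135 m.
Set P/P₀ = exp(−z/H) = 0.696, so z = −H ln(0.696).
−ln(0.696) = 0.36241; z = 37135 × 0.36241 = 13458 m.

z ≈ 13500 m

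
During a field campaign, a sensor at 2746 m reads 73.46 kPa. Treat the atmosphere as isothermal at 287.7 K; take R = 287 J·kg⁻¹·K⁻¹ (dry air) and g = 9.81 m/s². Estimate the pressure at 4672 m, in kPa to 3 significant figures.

Scale height: H = RT/g = 287 × 287.7 / 9.81 = 8416.9 m.
Between two levels, P₂ = P₁ exp(−Δz/H) with Δz = z₂ − z₁.
Δz = 4672.0 − 2746.0 = 1926.0 m; Δz/H = 1926.0/8416.9 = 0.22883.
P₂ = 73.46 × exp(−0.22883) = 73.46 × 0.79546 = 58.434 kPa.

P ≈ 58.4 kPa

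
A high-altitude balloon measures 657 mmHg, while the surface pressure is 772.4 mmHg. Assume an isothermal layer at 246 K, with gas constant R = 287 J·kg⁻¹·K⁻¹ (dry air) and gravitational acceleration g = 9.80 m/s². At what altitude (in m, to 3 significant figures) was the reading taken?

z ≈ 1170 m

Scale height: H = RT/g = 287 × 246 / 9.80 = 7204.3 m.
Invert the barometric formula: z = H ln(P₀/P).
P₀/P = 772.4/657 = 1.1756; ln(1.1756) = 0.16178.
z = 7204.3 × 0.16178 = 1165.5 m.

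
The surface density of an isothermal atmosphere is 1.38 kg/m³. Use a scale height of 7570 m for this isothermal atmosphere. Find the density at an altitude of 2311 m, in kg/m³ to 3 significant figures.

In an isothermal atmosphere, density decays like pressure: ρ = ρ₀ exp(−z/H).
z/H = 2311.0/7570.0 = 0.30528; exp(−0.30528) = 0.73692.
ρ = 1.38 × 0.73692 = 1.0169 kg/m³.

ρ ≈ 1.02 kg/m³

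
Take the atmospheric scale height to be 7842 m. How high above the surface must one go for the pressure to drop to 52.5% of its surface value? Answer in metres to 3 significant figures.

z ≈ 5050 m

Set P/P₀ = exp(−z/H) = 0.525, so z = −H ln(0.525).
−ln(0.525) = 0.64436; z = 7842.0 × 0.64436 = 5053.1 m.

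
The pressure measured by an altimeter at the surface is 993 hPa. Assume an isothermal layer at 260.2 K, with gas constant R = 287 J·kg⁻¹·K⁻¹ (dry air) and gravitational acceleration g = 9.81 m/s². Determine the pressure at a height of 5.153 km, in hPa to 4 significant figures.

Scale height: H = RT/g = 287 × 260.2 / 9.81 = 7612.4 m.
Barometric formula: P = P₀ exp(−z/H).
z/H = 5153.0/7612.4 = 0.67692; exp(−0.67692) = 0.50818.
P = 993 × 0.50818 = 504.62 hPa.

P ≈ 504.6 hPa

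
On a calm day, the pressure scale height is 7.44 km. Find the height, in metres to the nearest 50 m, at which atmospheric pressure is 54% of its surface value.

z ≈ 4600 m

Set P/P₀ = exp(−z/H) = 0.54, so z = −H ln(0.54).
−ln(0.54) = 0.61619; z = 7440.0 × 0.61619 = 4584.5 m.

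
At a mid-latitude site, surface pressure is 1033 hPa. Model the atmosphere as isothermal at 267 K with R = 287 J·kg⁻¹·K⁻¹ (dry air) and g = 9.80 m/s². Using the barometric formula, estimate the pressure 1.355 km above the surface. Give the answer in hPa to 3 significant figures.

Scale height: H = RT/g = 287 × 267 / 9.80 = 7819.3 m.
Barometric formula: P = P₀ exp(−z/H).
z/H = 1355.0/7819.3 = 0.17329; exp(−0.17329) = 0.84089.
P = 1033 × 0.84089 = 868.64 hPa.

P ≈ 869 hPa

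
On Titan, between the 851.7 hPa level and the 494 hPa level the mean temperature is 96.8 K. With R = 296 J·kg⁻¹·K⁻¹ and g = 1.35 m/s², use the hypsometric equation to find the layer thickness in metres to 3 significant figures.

Δz ≈ 11600 m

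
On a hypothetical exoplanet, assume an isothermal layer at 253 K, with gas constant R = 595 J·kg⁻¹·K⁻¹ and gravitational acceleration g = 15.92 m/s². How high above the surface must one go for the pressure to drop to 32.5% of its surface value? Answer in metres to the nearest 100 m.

z ≈ 10600 m

Scale height: H = RT/g = 595 × 253 / 15.92 = 9455.7 m.
Set P/P₀ = exp(−z/H) = 0.325, so z = −H ln(0.325).
−ln(0.325) = 1.1239; z = 9455.7 × 1.1239 = 10627 m.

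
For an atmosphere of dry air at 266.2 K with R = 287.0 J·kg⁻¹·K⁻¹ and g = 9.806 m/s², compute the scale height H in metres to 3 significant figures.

H ≈ 7790 m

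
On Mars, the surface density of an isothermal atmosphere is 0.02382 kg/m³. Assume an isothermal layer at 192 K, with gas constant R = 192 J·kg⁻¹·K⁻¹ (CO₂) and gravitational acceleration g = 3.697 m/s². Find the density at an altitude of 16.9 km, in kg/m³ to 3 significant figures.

Scale height: H = RT/g = 192 × 192 / 3.697 = 9971.3 m.
In an isothermal atmosphere, density decays like pressure: ρ = ρ₀ exp(−z/H).
z/H = 16900/9971.3 = 1.6949; exp(−1.6949) = 0.18362.
ρ = 0.02382 × 0.18362 = 0.0043738 kg/m³.

ρ ≈ 0.00437 kg/m³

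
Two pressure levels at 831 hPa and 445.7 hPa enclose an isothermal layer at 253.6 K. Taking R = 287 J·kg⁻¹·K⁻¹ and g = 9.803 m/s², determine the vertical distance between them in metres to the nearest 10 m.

Δz ≈ 4630 m

Hypsometric equation: Δz = (R T̄/g) ln(P₁/P₂).
R T̄/g = 287 × 253.6 / 9.803 = 7424.6 m.
ln(831/445.7) = ln(1.8645) = 0.62299.
Δz = 7424.6 × 0.62299 = 4625.5 m.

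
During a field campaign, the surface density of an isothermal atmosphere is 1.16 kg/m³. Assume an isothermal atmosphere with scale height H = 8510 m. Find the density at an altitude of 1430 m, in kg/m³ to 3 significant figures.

In an isothermal atmosphere, density decays like pressure: ρ = ρ₀ exp(−z/H).
z/H = 1430.0/8510.0 = 0.16804; exp(−0.16804) = 0.84532.
ρ = 1.16 × 0.84532 = 0.98057 kg/m³.

ρ ≈ 0.981 kg/m³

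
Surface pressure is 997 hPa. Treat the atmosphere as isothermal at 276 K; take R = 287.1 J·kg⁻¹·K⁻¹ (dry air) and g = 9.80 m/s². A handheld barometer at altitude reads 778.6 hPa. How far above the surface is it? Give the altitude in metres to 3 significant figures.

Scale height: H = RT/g = 287.1 × 276 / 9.80 = 8085.7 m.
Invert the barometric formula: z = H ln(P₀/P).
P₀/P = 997/778.6 = 1.2805; ln(1.2805) = 0.24725.
z = 8085.7 × 0.24725 = 1999.2 m.

z ≈ 2000 m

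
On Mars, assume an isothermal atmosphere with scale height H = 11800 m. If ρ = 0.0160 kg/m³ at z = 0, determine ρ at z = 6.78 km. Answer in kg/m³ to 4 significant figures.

ρ ≈ 0.009007 kg/m³

In an isothermal atmosphere, density decays like pressure: ρ = ρ₀ exp(−z/H).
z/H = 6780.0/11800 = 0.57458; exp(−0.57458) = 0.56294.
ρ = 0.0160 × 0.56294 = 0.0090070 kg/m³.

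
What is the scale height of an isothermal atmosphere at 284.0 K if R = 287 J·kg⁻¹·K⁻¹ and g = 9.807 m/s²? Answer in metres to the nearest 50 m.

H ≈ 8300 m

The scale height of an isothermal atmosphere is H = RT/g.
H = 287 × 284.0 / 9.807 = 81508/9.807 = 8311.2 m.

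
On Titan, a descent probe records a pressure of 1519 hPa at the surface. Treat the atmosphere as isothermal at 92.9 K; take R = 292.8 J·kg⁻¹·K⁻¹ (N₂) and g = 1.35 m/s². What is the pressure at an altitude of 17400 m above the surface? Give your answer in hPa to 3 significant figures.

P ≈ 640 hPa

Scale height: H = RT/g = 292.8 × 92.9 / 1.35 = 20149 m.
Barometric formula: P = P₀ exp(−z/H).
z/H = 17400/20149 = 0.86357; exp(−0.86357) = 0.42165.
P = 1519 × 0.42165 = 640.49 hPa.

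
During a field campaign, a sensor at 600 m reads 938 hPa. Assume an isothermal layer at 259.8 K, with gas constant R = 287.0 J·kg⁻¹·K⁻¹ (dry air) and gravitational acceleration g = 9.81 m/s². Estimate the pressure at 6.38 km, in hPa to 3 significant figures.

Scale height: H = RT/g = 287.0 × 259.8 / 9.81 = 7600.7 m.
Between two levels, P₂ = P₁ exp(−Δz/H) with Δz = z₂ − z₁.
Δz = 6380.0 − 600.00 = 5780.0 m; Δz/H = 5780.0/7600.7 = 0.76046.
P₂ = 938 × exp(−0.76046) = 938 × 0.46745 = 438.47 hPa.

P ≈ 438 hPa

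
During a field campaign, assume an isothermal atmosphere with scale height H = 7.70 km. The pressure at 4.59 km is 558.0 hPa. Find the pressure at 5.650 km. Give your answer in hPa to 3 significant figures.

P ≈ 486 hPa

Between two levels, P₂ = P₁ exp(−Δz/H) with Δz = z₂ − z₁.
Δz = 5650.0 − 4590.0 = 1060.0 m; Δz/H = 1060.0/7700.0 = 0.13766.
P₂ = 558.0 × exp(−0.13766) = 558.0 × 0.87139 = 486.24 hPa.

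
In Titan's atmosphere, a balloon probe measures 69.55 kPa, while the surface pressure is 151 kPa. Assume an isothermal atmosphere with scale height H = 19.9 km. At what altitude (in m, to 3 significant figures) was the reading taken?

Invert the barometric formula: z = H ln(P₀/P).
P₀/P = 151/69.55 = 2.1711; ln(2.1711) = 0.77523.
z = 19900 × 0.77523 = 15427 m.

z ≈ 15400 m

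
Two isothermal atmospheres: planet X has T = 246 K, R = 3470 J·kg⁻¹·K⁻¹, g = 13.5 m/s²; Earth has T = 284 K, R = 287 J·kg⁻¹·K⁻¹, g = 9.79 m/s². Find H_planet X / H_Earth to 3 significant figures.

H_planet X/H_Earth ≈ 7.59

H = RT/g for each body.
H_planet X = 3470 × 246 / 13.5 = 63231 m.
H_Earth = 287 × 284 / 9.79 = 8325.6 m.
H_planet X/H_Earth = 63231/8325.6 = 7.5948.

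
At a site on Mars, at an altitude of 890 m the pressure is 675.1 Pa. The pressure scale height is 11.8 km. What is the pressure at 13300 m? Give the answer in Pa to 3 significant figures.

P ≈ 236 Pa

Between two levels, P₂ = P₁ exp(−Δz/H) with Δz = z₂ − z₁.
Δz = 13300 − 890.00 = 12410 m; Δz/H = 12410/11800 = 1.0517.
P₂ = 675.1 × exp(−1.0517) = 675.1 × 0.34934 = 235.84 Pa.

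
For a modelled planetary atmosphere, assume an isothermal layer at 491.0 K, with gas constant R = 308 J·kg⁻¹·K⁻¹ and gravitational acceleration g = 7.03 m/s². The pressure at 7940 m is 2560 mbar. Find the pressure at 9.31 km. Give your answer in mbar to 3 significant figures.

P ≈ 2400 mbar

Scale height: H = RT/g = 308 × 491.0 / 7.03 = 21512 m.
Between two levels, P₂ = P₁ exp(−Δz/H) with Δz = z₂ − z₁.
Δz = 9310.0 − 7940.0 = 1370.0 m; Δz/H = 1370.0/21512 = 0.063685.
P₂ = 2560 × exp(−0.063685) = 2560 × 0.93830 = 2402.0 mbar.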